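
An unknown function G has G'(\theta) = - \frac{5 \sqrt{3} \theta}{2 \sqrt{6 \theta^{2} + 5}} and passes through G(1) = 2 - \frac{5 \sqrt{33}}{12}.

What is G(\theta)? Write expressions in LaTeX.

G(\theta) = \frac{\sqrt{3} \left(- 5 \sqrt{6 \theta^{2} + 5} + 8 \sqrt{3}\right)}{12}

The substitution u = 2 \theta^{2} + \frac{5}{3} works: G'(\theta) is exactly (dG/du)*(du/d\theta) for that inner function.
A general antiderivative is - \frac{5 \sqrt{2 \theta^{2} + \frac{5}{3}}}{4} + C.
The condition gives C = 2 - \frac{5 \sqrt{33}}{12} - (- \frac{5 \sqrt{33}}{12}) = 2.
So G(\theta) = \frac{\sqrt{3} \left(- 5 \sqrt{6 \theta^{2} + 5} + 8 \sqrt{3}\right)}{12}.
Check: d/d\theta[\frac{\sqrt{3} \left(- 5 \sqrt{6 \theta^{2} + 5} + 8 \sqrt{3}\right)}{12}] = - \frac{5 \sqrt{3} \theta}{2 \sqrt{6 \theta^{2} + 5}} = G'(\theta).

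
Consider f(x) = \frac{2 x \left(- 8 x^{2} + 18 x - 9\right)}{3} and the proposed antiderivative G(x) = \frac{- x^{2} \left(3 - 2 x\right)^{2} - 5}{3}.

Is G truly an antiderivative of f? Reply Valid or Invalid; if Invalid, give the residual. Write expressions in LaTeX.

Valid - differentiating G returns exactly f.

d/dx[G] = - \frac{16 x^{3}}{3} + 12 x^{2} - 6 x
This equals f(x) exactly, so the claim holds.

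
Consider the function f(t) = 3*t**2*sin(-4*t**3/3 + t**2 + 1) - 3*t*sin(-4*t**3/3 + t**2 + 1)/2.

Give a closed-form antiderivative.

An antiderivative is F(t) = 3*cos(-4*t**3/3 + t**2 + 1)/4.

The substitution u = -4*t**3/3 + t**2 + 1 works: f is exactly (dF/du)*(du/dt) for that inner function.
Check: d/dt[3*cos(-4*t**3/3 + t**2 + 1)/4] = 3*t**2*sin(-4*t**3/3 + t**2 + 1) - 3*t*sin(-4*t**3/3 + t**2 + 1)/2 = f(t).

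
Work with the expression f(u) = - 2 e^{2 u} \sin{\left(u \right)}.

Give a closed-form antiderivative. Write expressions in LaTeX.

An antiderivative is F(u) = \frac{2 \left(- 2 \sin{\left(u \right)} + \cos{\left(u \right)}\right) e^{2 u}}{5}.

Since d/du undoes antidifferentiation here, F'(u) = f(u) is required of F(u).
Check: d/du[\frac{2 \left(- 2 \sin{\left(u \right)} + \cos{\left(u \right)}\right) e^{2 u}}{5}] = - 2 e^{2 u} \sin{\left(u \right)} = f(u).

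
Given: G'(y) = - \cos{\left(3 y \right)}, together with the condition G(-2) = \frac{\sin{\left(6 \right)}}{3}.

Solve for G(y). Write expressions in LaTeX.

Check a candidate G(y) by differentiating: d/dy[G] must match the given G'(y).
A general antiderivative is - \frac{\sin{\left(3 y \right)}}{3} + C.
The condition gives C = \frac{\sin{\left(6 \right)}}{3} - (\frac{\sin{\left(6 \right)}}{3}) = 0.
So G(y) = - \frac{\sin{\left(3 y \right)}}{3}.
Check: d/dy[- \frac{\sin{\left(3 y \right)}}{3}] = - \cos{\left(3 y \right)} = G'(y).

G(y) = - \frac{\sin{\left(3 y \right)}}{3}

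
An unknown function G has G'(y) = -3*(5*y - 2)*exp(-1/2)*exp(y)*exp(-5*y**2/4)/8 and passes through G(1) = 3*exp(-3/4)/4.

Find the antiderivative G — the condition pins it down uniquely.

The substitution u = -5*y**2/4 + y - 1/2 works: G'(y) is exactly (dG/du)*(du/dy) for that inner function.
A general antiderivative is 3*exp(-5*y**2/4 + y - 1/2)/4 + C.
The condition gives C = 3*exp(-3/4)/4 - (3*exp(-3/4)/4) = 0.
So G(y) = 3*exp(-1/2)*exp(y)*exp(-5*y**2/4)/4.
Check: d/dy[3*exp(-1/2)*exp(y)*exp(-5*y**2/4)/4] = (-15*y*exp(y) + 6*exp(y))*exp(-1/2)*exp(-5*y**2/4)/8, which equals G'(y).

G(y) = 3*exp(-1/2)*exp(y)*exp(-5*y**2/4)/4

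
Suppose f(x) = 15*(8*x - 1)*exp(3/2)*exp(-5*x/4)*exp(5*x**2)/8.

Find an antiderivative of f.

f matches the chain-rule pattern g'(h)*h' with inner function h(x) = 5*x**2 - 5*x/4 + 3/2; substituting u = h(x) collapses the integral.
Check: d/dx[3*exp(3/2)*exp(-5*x/4)*exp(5*x**2)/2] = (120*x*exp(3/2)*exp(5*x**2) - 15*exp(3/2)*exp(5*x**2))*exp(-5*x/4)/8, which equals f(x).

An antiderivative is F(x) = 3*exp(3/2)*exp(-5*x/4)*exp(5*x**2)/2.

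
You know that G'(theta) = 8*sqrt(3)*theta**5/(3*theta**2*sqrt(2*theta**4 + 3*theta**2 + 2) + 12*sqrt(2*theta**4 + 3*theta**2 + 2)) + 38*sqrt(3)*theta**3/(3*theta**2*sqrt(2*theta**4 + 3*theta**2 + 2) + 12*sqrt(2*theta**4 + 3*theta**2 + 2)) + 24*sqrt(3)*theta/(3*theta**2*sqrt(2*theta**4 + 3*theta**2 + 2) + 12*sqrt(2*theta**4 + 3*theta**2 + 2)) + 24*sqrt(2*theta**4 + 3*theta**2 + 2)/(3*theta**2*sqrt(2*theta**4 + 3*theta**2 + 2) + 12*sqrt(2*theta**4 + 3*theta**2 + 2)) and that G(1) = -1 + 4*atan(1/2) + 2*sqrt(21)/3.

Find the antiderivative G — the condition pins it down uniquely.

The integrand splits into summands that can be handled one at a time.
A general antiderivative is 2*sqrt(2*theta**4/3 + theta**2 + 2/3) + 4*atan(theta/2) + C.
The condition gives C = -1 + 4*atan(1/2) + 2*sqrt(21)/3 - (4*atan(1/2) + 2*sqrt(21)/3) = -1.
So G(theta) = 2*sqrt(2*theta**4/3 + theta**2 + 2/3) + 4*atan(theta/2) - 1.
Check: d/dtheta[2*sqrt(2*theta**4/3 + theta**2 + 2/3) + 4*atan(theta/2) - 1] = (8*sqrt(3)*theta**5 + 38*sqrt(3)*theta**3 + 24*sqrt(3)*theta + 24*sqrt(2*theta**4 + 3*theta**2 + 2))/(3*theta**2*sqrt(2*theta**4 + 3*theta**2 + 2) + 12*sqrt(2*theta**4 + 3*theta**2 + 2)), which equals G'(theta).

G(theta) = 2*sqrt(2*theta**4/3 + theta**2 + 2/3) + 4*atan(theta/2) - 1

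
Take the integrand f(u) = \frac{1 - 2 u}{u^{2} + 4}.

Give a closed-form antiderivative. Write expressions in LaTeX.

An antiderivative is F(u) = - \log{\left(u^{2} + 4 \right)} + \frac{\operatorname{atan}{\left(\frac{u}{2} \right)}}{2}.

Recover f(u) by differentiating a candidate F(u); any mismatch rules it out.
Check: d/du[- \log{\left(u^{2} + 4 \right)} + \frac{\operatorname{atan}{\left(\frac{u}{2} \right)}}{2}] = \frac{1 - 2 u}{u^{2} + 4} = f(u).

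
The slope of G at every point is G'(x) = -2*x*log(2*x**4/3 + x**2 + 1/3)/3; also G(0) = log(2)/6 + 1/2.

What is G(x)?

The proposed G(x) is checked by its d/dx: the result must match the given G'(x).
A general antiderivative is -x**2*log(2*x**4/3 + x**2 + 1/3)/3 + 2*x**2/3 - log(x**2 + 1/2)/6 - log(x**2 + 1)/3 + C.
The condition gives C = log(2)/6 + 1/2 - (log(2)/6) = 1/2.
So G(x) = -x**2*log(2*x**4/3 + x**2 + 1/3)/3 + 2*x**2/3 - log(x**2 + 1/2)/6 - log(x**2 + 1)/3 + 1/2.
Check: d/dx[-x**2*log(2*x**4/3 + x**2 + 1/3)/3 + 2*x**2/3 - log(x**2 + 1/2)/6 - log(x**2 + 1)/3 + 1/2] = -2*x*log(2*x**4/3 + x**2 + 1/3)/3 = G'(x).

G(x) = -x**2*log(2*x**4/3 + x**2 + 1/3)/3 + 2*x**2/3 - log(x**2 + 1/2)/6 - log(x**2 + 1)/3 + 1/2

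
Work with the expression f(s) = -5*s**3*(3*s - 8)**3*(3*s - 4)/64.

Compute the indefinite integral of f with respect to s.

F(s) = -5*(-3*s**2/4 + 2*s)**4/2 + C

The substitution u = -3*s**2/4 + 2*s works: f is exactly (dF/du)*(du/ds) for that inner function.
Check: d/ds[-5*(-3*s**2/4 + 2*s)**4/2] = -405*s**7/64 + 945*s**6/16 - 405*s**5/2 + 300*s**4 - 160*s**3, which equals f(s).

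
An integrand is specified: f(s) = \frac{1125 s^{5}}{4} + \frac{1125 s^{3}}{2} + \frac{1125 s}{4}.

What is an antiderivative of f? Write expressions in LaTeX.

f matches the chain-rule pattern g'(h)*h' with inner function h(s) = - \frac{5 s^{2}}{2} - \frac{5}{2}; substituting u = h(s) collapses the integral.
Check: d/ds[- 3 \left(- \frac{5 s^{2}}{2} - \frac{5}{2}\right)^{3}] = \frac{1125 s^{5}}{4} + \frac{1125 s^{3}}{2} + \frac{1125 s}{4} = f(s).

An antiderivative is F(s) = - 3 \left(- \frac{5 s^{2}}{2} - \frac{5}{2}\right)^{3}.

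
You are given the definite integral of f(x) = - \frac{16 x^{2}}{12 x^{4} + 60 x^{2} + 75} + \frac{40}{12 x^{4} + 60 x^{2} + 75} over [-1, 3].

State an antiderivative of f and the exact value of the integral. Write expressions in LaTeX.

Recognize the product-rule pattern: f = u'v + uv' with u = \frac{4 x}{3}, v = \frac{1}{x^{2} + \frac{5}{2}}, so integration by parts undoes it.
F(x) = \frac{4 x}{3 x^{2} + \frac{15}{2}} is an antiderivative of f.
Check: d/dx[\frac{4 x}{3 x^{2} + \frac{15}{2}}] = \frac{40 - 16 x^{2}}{12 x^{4} + 60 x^{2} + 75}, which equals f(x).
F(3) = \frac{8}{23}; F(-1) = - \frac{8}{21}.
Integral = F(3) - F(-1) = \frac{352}{483}.

Antiderivative: F(x) = \frac{4 x}{3 x^{2} + \frac{15}{2}}; value = \frac{352}{483}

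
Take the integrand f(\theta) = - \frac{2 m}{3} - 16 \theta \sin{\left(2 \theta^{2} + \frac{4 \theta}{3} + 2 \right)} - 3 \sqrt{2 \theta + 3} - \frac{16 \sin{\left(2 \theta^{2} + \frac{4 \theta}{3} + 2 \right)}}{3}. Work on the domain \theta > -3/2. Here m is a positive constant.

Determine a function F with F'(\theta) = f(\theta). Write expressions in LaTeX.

Integrate term by term and add the pieces.
Check: d/d\theta[- \frac{2 m \theta}{3} - 2 \theta \sqrt{2 \theta + 3} - 3 \sqrt{2 \theta + 3} + 4 \cos{\left(2 \theta^{2} + \frac{4 \theta}{3} + 2 \right)}] = \frac{- 2 m \sqrt{2 \theta + 3} - 48 \theta \sqrt{2 \theta + 3} \sin{\left(2 \theta^{2} + \frac{4 \theta}{3} + 2 \right)} - 18 \theta - 16 \sqrt{2 \theta + 3} \sin{\left(2 \theta^{2} + \frac{4 \theta}{3} + 2 \right)} - 27}{3 \sqrt{2 \theta + 3}}, which equals f(\theta).

An antiderivative is F(\theta) = - \frac{2 m \theta}{3} - 2 \theta \sqrt{2 \theta + 3} - 3 \sqrt{2 \theta + 3} + 4 \cos{\left(2 \theta^{2} + \frac{4 \theta}{3} + 2 \right)}.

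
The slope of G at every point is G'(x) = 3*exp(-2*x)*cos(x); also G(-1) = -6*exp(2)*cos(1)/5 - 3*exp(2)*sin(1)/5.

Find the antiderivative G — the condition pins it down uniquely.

G(x) = 3*exp(-2*x)*sin(x)/5 - 6*exp(-2*x)*cos(x)/5

For G(x) to be correct, d/dx[G] must agree with the stated G'(x) identically.
A general antiderivative is 3*exp(-2*x)*sin(x)/5 - 6*exp(-2*x)*cos(x)/5 + C.
The condition gives C = -6*exp(2)*cos(1)/5 - 3*exp(2)*sin(1)/5 - (-6*exp(2)*cos(1)/5 - 3*exp(2)*sin(1)/5) = 0.
So G(x) = 3*exp(-2*x)*sin(x)/5 - 6*exp(-2*x)*cos(x)/5.
Check: d/dx[3*exp(-2*x)*sin(x)/5 - 6*exp(-2*x)*cos(x)/5] = 3*exp(-2*x)*cos(x) = G'(x).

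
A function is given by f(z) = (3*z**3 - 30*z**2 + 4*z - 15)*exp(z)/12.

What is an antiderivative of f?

An antiderivative is F(z) = z**3*exp(z)/4 - 13*z**2*exp(z)/4 + 41*z*exp(z)/6 - 97*exp(z)/12.

Recognize the product-rule pattern: f = u'v + uv' with u = z**3/4 - 13*z**2/4 + 41*z/6 - 97/12, v = exp(z), so integration by parts undoes it.
Check: d/dz[z**3*exp(z)/4 - 13*z**2*exp(z)/4 + 41*z*exp(z)/6 - 97*exp(z)/12] = z**3*exp(z)/4 - 5*z**2*exp(z)/2 + z*exp(z)/3 - 5*exp(z)/4, which equals f(z).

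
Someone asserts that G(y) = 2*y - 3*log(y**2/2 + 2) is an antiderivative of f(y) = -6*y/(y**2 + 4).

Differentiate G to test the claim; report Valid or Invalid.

d/dy[G] = (2*y**2 - 6*y + 8)/(y**2 + 4)
d/dy[G] - f(y) = 2 != 0.

Invalid: d/dy[G] - f = 2, which is not 0.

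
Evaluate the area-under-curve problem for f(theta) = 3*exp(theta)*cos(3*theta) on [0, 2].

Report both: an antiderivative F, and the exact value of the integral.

Antiderivative: F(theta) = 9*exp(theta)*sin(3*theta)/10 + 3*exp(theta)*cos(3*theta)/10; value = 9*exp(2)*sin(6)/10 - 3/10 + 3*exp(2)*cos(6)/10

Differentiate the proposed F(theta) back; it has to land on f(theta) exactly.
F(theta) = 9*exp(theta)*sin(3*theta)/10 + 3*exp(theta)*cos(3*theta)/10 is an antiderivative of f.
Check: d/dtheta[9*exp(theta)*sin(3*theta)/10 + 3*exp(theta)*cos(3*theta)/10] = 3*exp(theta)*cos(3*theta) = f(theta).
F(2) = 9*exp(2)*sin(6)/10 + 3*exp(2)*cos(6)/10; F(0) = 3/10.
Integral = F(2) - F(0) = 9*exp(2)*sin(6)/10 - 3/10 + 3*exp(2)*cos(6)/10.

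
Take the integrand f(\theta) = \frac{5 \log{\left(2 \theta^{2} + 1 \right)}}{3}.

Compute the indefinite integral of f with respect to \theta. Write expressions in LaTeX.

F(\theta) = \frac{5 \left(\theta \log{\left(2 \theta^{2} + 1 \right)} - 2 \theta + \sqrt{2} \operatorname{atan}{\left(\sqrt{2} \theta \right)}\right)}{3} + C

An antiderivative F(\theta) passes only if d/d\theta[F] lands on f(\theta) exactly.
Check: d/d\theta[\frac{5 \left(\theta \log{\left(2 \theta^{2} + 1 \right)} - 2 \theta + \sqrt{2} \operatorname{atan}{\left(\sqrt{2} \theta \right)}\right)}{3}] = \frac{5 \log{\left(2 \theta^{2} + 1 \right)}}{3} = f(\theta).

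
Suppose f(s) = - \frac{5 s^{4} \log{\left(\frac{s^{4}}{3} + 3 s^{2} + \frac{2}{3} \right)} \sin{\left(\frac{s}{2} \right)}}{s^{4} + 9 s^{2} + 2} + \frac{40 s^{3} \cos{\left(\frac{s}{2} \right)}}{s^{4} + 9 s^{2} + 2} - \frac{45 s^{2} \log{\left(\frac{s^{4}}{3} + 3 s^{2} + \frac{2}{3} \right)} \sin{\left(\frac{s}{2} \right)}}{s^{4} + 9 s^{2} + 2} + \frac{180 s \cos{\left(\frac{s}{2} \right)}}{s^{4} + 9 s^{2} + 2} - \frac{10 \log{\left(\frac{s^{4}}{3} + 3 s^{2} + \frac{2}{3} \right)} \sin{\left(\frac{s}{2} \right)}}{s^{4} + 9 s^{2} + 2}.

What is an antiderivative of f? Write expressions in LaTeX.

f has the shape u'v + uv' for u = 10 \cos{\left(\frac{s}{2} \right)} and v = \log{\left(\frac{s^{4}}{3} + 3 s^{2} + \frac{2}{3} \right)} — it is the derivative of the product u*v.
Check: d/ds[10 \log{\left(\frac{s^{4}}{3} + 3 s^{2} + \frac{2}{3} \right)} \cos{\left(\frac{s}{2} \right)}] = \frac{- 5 s^{4} \log{\left(\frac{s^{4}}{3} + 3 s^{2} + \frac{2}{3} \right)} \sin{\left(\frac{s}{2} \right)} + 40 s^{3} \cos{\left(\frac{s}{2} \right)} - 45 s^{2} \log{\left(\frac{s^{4}}{3} + 3 s^{2} + \frac{2}{3} \right)} \sin{\left(\frac{s}{2} \right)} + 180 s \cos{\left(\frac{s}{2} \right)} - 10 \log{\left(\frac{s^{4}}{3} + 3 s^{2} + \frac{2}{3} \right)} \sin{\left(\frac{s}{2} \right)}}{s^{4} + 9 s^{2} + 2}, which equals f(s).

An antiderivative is F(s) = 10 \log{\left(\frac{s^{4}}{3} + 3 s^{2} + \frac{2}{3} \right)} \cos{\left(\frac{s}{2} \right)}.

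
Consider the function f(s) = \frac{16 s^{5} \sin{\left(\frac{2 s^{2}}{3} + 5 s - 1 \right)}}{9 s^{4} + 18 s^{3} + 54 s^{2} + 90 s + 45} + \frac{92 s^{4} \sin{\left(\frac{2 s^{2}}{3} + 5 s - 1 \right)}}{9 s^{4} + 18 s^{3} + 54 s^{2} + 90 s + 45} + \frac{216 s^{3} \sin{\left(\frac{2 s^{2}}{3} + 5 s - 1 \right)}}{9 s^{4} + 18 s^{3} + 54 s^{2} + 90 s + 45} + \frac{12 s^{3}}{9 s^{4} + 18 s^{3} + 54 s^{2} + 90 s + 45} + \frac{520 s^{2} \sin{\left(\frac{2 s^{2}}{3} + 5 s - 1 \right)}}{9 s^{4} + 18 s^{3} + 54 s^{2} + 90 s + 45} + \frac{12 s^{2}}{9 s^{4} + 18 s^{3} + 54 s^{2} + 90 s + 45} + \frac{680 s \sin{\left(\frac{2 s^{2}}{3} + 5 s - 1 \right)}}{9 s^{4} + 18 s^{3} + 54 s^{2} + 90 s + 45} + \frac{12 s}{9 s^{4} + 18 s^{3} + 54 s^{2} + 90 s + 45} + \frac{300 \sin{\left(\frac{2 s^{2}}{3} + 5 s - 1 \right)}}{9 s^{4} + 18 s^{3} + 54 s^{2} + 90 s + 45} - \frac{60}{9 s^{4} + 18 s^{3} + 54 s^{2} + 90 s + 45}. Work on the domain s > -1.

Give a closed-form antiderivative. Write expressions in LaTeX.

An antiderivative is F(s) = \frac{2 \left(\left(s + 1\right) \log{\left(s^{2} + 5 \right)} - 2 \left(s + 1\right) \cos{\left(\frac{2 s^{2}}{3} + 5 s - 1 \right)} + 2\right)}{3 \left(s + 1\right)}.

The integrand splits into summands that can be handled one at a time.
Check: d/ds[\frac{2 \left(\left(s + 1\right) \log{\left(s^{2} + 5 \right)} - 2 \left(s + 1\right) \cos{\left(\frac{2 s^{2}}{3} + 5 s - 1 \right)} + 2\right)}{3 \left(s + 1\right)}] = \frac{16 s^{5} \sin{\left(\frac{2 s^{2}}{3} + 5 s - 1 \right)} + 92 s^{4} \sin{\left(\frac{2 s^{2}}{3} + 5 s - 1 \right)} + 216 s^{3} \sin{\left(\frac{2 s^{2}}{3} + 5 s - 1 \right)} + 12 s^{3} + 520 s^{2} \sin{\left(\frac{2 s^{2}}{3} + 5 s - 1 \right)} + 12 s^{2} + 680 s \sin{\left(\frac{2 s^{2}}{3} + 5 s - 1 \right)} + 12 s + 300 \sin{\left(\frac{2 s^{2}}{3} + 5 s - 1 \right)} - 60}{9 s^{4} + 18 s^{3} + 54 s^{2} + 90 s + 45}, which equals f(s).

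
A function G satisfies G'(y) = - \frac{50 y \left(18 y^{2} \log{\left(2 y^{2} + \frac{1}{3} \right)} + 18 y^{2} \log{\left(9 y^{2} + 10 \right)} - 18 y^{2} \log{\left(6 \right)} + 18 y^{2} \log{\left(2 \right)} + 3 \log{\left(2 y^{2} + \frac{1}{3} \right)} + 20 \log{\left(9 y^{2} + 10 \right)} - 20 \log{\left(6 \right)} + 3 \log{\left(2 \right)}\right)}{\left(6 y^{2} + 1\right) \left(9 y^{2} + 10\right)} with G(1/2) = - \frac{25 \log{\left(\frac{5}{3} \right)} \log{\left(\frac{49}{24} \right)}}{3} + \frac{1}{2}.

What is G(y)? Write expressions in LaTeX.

G'(y) has the shape u'v + uv' for u = - \frac{25 \log{\left(4 y^{2} + \frac{2}{3} \right)}}{3} and v = \log{\left(\frac{3 y^{2}}{2} + \frac{5}{3} \right)} — it is the derivative of the product u*v.
A general antiderivative is - \frac{25 \log{\left(\frac{3 y^{2}}{2} + \frac{5}{3} \right)} \log{\left(4 y^{2} + \frac{2}{3} \right)}}{3} + C.
The condition gives C = - \frac{25 \log{\left(\frac{5}{3} \right)} \log{\left(\frac{49}{24} \right)}}{3} + \frac{1}{2} - (- \frac{25 \log{\left(\frac{5}{3} \right)} \log{\left(\frac{49}{24} \right)}}{3}) = \frac{1}{2}.
So G(y) = - \frac{50 \log{\left(\frac{3 y^{2}}{2} + \frac{5}{3} \right)} \log{\left(4 y^{2} + \frac{2}{3} \right)} - 3}{6}.
Check: d/dy[- \frac{50 \log{\left(\frac{3 y^{2}}{2} + \frac{5}{3} \right)} \log{\left(4 y^{2} + \frac{2}{3} \right)} - 3}{6}] = \frac{- 900 y^{3} \log{\left(2 y^{2} + \frac{1}{3} \right)} - 900 y^{3} \log{\left(9 y^{2} + 10 \right)} - 900 y^{3} \log{\left(2 \right)} + 900 y^{3} \log{\left(6 \right)} - 150 y \log{\left(2 y^{2} + \frac{1}{3} \right)} - 1000 y \log{\left(9 y^{2} + 10 \right)} - 150 y \log{\left(2 \right)} + 1000 y \log{\left(6 \right)}}{54 y^{4} + 69 y^{2} + 10}, which equals G'(y).

G(y) = - \frac{50 \log{\left(\frac{3 y^{2}}{2} + \frac{5}{3} \right)} \log{\left(4 y^{2} + \frac{2}{3} \right)} - 3}{6}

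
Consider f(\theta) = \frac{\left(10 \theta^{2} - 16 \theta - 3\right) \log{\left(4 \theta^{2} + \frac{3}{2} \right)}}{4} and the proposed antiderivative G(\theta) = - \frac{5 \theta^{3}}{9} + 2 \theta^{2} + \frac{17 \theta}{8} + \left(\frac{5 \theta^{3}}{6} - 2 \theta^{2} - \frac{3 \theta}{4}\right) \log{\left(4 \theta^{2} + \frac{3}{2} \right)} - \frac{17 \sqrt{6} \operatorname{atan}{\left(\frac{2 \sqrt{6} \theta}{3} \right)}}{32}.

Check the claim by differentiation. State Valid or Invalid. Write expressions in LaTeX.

d/d\theta[G] = \frac{80 \theta^{4} \log{\left(4 \theta^{2} + \frac{3}{2} \right)} - 128 \theta^{3} \log{\left(4 \theta^{2} + \frac{3}{2} \right)} + 6 \theta^{2} \log{\left(4 \theta^{2} + \frac{3}{2} \right)} - 48 \theta \log{\left(4 \theta^{2} + \frac{3}{2} \right)} + 48 \theta - 9 \log{\left(4 \theta^{2} + \frac{3}{2} \right)}}{32 \theta^{2} + 12}
d/d\theta[G] - f(\theta) = \frac{12 \theta}{8 \theta^{2} + 3} != 0.

Invalid: d/d\theta[G] - f = \frac{12 \theta}{8 \theta^{2} + 3}, which is not 0.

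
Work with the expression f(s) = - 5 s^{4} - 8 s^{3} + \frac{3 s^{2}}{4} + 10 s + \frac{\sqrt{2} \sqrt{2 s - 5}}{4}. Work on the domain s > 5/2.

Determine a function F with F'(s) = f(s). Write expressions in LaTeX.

The integrand splits into summands that can be handled one at a time.
Check: d/ds[- s^{5} - 2 s^{4} + \frac{s^{3}}{4} + 5 s^{2} + \frac{s \sqrt{s - \frac{5}{2}}}{3} - \frac{5 \sqrt{s - \frac{5}{2}}}{6}] = \frac{\sqrt{2} \left(- 20 \sqrt{2} s^{4} \sqrt{2 s - 5} - 32 \sqrt{2} s^{3} \sqrt{2 s - 5} + 3 \sqrt{2} s^{2} \sqrt{2 s - 5} + 40 \sqrt{2} s \sqrt{2 s - 5} + 4 s - 10\right)}{8 \sqrt{2 s - 5}}, which equals f(s).

An antiderivative is F(s) = - s^{5} - 2 s^{4} + \frac{s^{3}}{4} + 5 s^{2} + \frac{s \sqrt{s - \frac{5}{2}}}{3} - \frac{5 \sqrt{s - \frac{5}{2}}}{6}.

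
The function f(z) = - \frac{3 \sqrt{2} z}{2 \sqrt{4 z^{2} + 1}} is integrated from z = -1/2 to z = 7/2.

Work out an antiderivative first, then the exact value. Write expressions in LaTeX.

f matches the chain-rule pattern g'(h)*h' with inner function h(z) = 2 z^{2} + \frac{1}{2}; substituting u = h(z) collapses the integral.
F(z) = - \frac{3 \sqrt{2 z^{2} + \frac{1}{2}}}{4} is an antiderivative of f.
Check: d/dz[- \frac{3 \sqrt{2 z^{2} + \frac{1}{2}}}{4}] = - \frac{3 \sqrt{2} z}{2 \sqrt{4 z^{2} + 1}} = f(z).
F(7/2) = - \frac{15}{4}; F(-1/2) = - \frac{3}{4}.
Integral = F(7/2) - F(-1/2) = -3.

Antiderivative: F(z) = - \frac{3 \sqrt{2 z^{2} + \frac{1}{2}}}{4}; value = -3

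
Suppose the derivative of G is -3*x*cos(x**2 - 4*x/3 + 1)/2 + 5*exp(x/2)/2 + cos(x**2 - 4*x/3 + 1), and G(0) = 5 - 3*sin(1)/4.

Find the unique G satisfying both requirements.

Integrate term by term and add the pieces.
A general antiderivative is 5*exp(x/2) - 3*sin(x**2 - 4*x/3 + 1)/4 + C.
The condition gives C = 5 - 3*sin(1)/4 - (5 - 3*sin(1)/4) = 0.
So G(x) = 5*exp(x/2) - 3*sin(x**2 - 4*x/3 + 1)/4.
Check: d/dx[5*exp(x/2) - 3*sin(x**2 - 4*x/3 + 1)/4] = -3*x*cos(x**2 - 4*x/3 + 1)/2 + 5*exp(x/2)/2 + cos(x**2 - 4*x/3 + 1) = G'(x).

G(x) = 5*exp(x/2) - 3*sin(x**2 - 4*x/3 + 1)/4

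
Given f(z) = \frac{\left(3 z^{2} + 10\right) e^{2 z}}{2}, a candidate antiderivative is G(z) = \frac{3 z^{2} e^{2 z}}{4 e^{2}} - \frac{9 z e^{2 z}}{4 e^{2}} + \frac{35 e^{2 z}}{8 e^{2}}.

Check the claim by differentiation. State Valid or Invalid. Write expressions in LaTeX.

d/dz[G] = \frac{3 z^{2} e^{2 z} - 6 z e^{2 z} + 13 e^{2 z}}{2 e^{2}}
d/dz[G] - f(z) = - \frac{3 z^{2} e^{2 z}}{2} + \frac{3 z^{2} e^{2 z}}{2 e^{2}} - \frac{3 z e^{2 z}}{e^{2}} - 5 e^{2 z} + \frac{13 e^{2 z}}{2 e^{2}} != 0.

Invalid: d/dz[G] - f = - \frac{3 z^{2} e^{2 z}}{2} + \frac{3 z^{2} e^{2 z}}{2 e^{2}} - \frac{3 z e^{2 z}}{e^{2}} - 5 e^{2 z} + \frac{13 e^{2 z}}{2 e^{2}}, which is not 0.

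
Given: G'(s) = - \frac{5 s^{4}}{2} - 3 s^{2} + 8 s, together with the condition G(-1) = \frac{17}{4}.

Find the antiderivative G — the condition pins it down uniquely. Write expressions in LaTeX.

Integrate term by term and add the pieces.
A general antiderivative is - \frac{s^{5}}{2} - s^{3} + 4 s^{2} - \frac{1}{4} + C.
The condition gives C = \frac{17}{4} - (\frac{21}{4}) = -1.
So G(s) = - \frac{s^{5}}{2} - s^{3} + 4 s^{2} - \frac{5}{4}.
Check: d/ds[- \frac{s^{5}}{2} - s^{3} + 4 s^{2} - \frac{5}{4}] = - \frac{5 s^{4}}{2} - 3 s^{2} + 8 s = G'(s).

G(s) = - \frac{s^{5}}{2} - s^{3} + 4 s^{2} - \frac{5}{4}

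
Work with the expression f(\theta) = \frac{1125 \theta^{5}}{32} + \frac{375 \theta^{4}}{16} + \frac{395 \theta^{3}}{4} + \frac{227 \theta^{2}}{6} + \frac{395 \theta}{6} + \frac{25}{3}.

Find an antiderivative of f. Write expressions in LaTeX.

f matches the chain-rule pattern g'(h)*h' with inner function h(\theta) = \frac{5 \theta^{2}}{4} + \frac{\theta}{3} + \frac{5}{3}; substituting u = h(\theta) collapses the integral.
Check: d/d\theta[\frac{375 \theta^{6}}{64} + \frac{75 \theta^{5}}{16} + \frac{395 \theta^{4}}{16} + \frac{227 \theta^{3}}{18} + \frac{395 \theta^{2}}{12} + \frac{25 \theta}{3}] = \frac{1125 \theta^{5}}{32} + \frac{375 \theta^{4}}{16} + \frac{395 \theta^{3}}{4} + \frac{227 \theta^{2}}{6} + \frac{395 \theta}{6} + \frac{25}{3} = f(\theta).

An antiderivative is F(\theta) = \frac{375 \theta^{6}}{64} + \frac{75 \theta^{5}}{16} + \frac{395 \theta^{4}}{16} + \frac{227 \theta^{3}}{18} + \frac{395 \theta^{2}}{12} + \frac{25 \theta}{3}.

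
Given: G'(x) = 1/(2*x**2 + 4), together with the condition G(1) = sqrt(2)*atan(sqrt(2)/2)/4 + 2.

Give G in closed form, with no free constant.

Differentiate the proposed G(x) back; it has to land on the given G'(x).
A general antiderivative is sqrt(2)*atan(sqrt(2)*x/2)/4 + C.
The condition gives C = sqrt(2)*atan(sqrt(2)/2)/4 + 2 - (sqrt(2)*atan(sqrt(2)/2)/4) = 2.
So G(x) = sqrt(2)*atan(sqrt(2)*x/2)/4 + 2.
Check: d/dx[sqrt(2)*atan(sqrt(2)*x/2)/4 + 2] = 1/(2*x**2 + 4) = G'(x).

G(x) = sqrt(2)*atan(sqrt(2)*x/2)/4 + 2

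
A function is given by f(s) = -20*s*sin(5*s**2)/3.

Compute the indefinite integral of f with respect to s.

F(s) = 2*cos(5*s**2)/3 + C

The substitution u = 5*s**2 works: f is exactly (dF/du)*(du/ds) for that inner function.
Check: d/ds[2*cos(5*s**2)/3] = -20*s*sin(5*s**2)/3 = f(s).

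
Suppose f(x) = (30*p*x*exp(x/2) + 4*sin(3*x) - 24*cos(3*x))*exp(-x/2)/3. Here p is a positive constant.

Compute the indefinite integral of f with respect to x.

F(x) = (15*p*x**2*exp(x/2) - 8*sin(3*x))*exp(-x/2)/3 + C

Recover f(x) by differentiating a candidate F(x); any mismatch rules it out.
Check: d/dx[(15*p*x**2*exp(x/2) - 8*sin(3*x))*exp(-x/2)/3] = (30*p*x*exp(x/2) + 4*sin(3*x) - 24*cos(3*x))*exp(-x/2)/3 = f(x).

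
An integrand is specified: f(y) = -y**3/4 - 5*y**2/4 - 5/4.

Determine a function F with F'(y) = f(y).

The integrand splits into summands that can be handled one at a time.
Check: d/dy[y*(-3*y**3 - 20*y**2 - 60)/48] = -y**3/4 - 5*y**2/4 - 5/4 = f(y).

An antiderivative is F(y) = y*(-3*y**3 - 20*y**2 - 60)/48.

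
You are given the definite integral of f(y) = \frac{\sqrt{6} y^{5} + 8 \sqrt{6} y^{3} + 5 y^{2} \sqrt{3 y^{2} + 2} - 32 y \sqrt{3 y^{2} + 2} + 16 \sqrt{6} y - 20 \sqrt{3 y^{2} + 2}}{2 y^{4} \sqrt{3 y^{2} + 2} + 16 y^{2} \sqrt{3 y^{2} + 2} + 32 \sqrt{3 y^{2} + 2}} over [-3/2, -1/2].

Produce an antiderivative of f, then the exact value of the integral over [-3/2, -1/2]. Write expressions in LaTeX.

Antiderivative: F(y) = \frac{\sqrt{6} y^{2} \sqrt{3 y^{2} + 2} - 15 y + 4 \sqrt{6} \sqrt{3 y^{2} + 2} + 48}{6 \left(y^{2} + 4\right)}; value = - \frac{\sqrt{210}}{12} + \frac{126}{425} + \frac{\sqrt{66}}{12}

Differentiate the proposed F(y) back; it has to land on f(y) exactly.
F(y) = \frac{\sqrt{6} y^{2} \sqrt{3 y^{2} + 2} - 15 y + 4 \sqrt{6} \sqrt{3 y^{2} + 2} + 48}{6 \left(y^{2} + 4\right)} is an antiderivative of f.
Check: d/dy[\frac{\sqrt{6} y^{2} \sqrt{3 y^{2} + 2} - 15 y + 4 \sqrt{6} \sqrt{3 y^{2} + 2} + 48}{6 \left(y^{2} + 4\right)}] = \frac{\sqrt{6} y^{5} + 8 \sqrt{6} y^{3} + 5 y^{2} \sqrt{3 y^{2} + 2} - 32 y \sqrt{3 y^{2} + 2} + 16 \sqrt{6} y - 20 \sqrt{3 y^{2} + 2}}{2 y^{4} \sqrt{3 y^{2} + 2} + 16 y^{2} \sqrt{3 y^{2} + 2} + 32 \sqrt{3 y^{2} + 2}} = f(y).
F(-1/2) = \frac{\sqrt{66}}{12} + \frac{37}{17}; F(-3/2) = \frac{\sqrt{210}}{12} + \frac{47}{25}.
Integral = F(-1/2) - F(-3/2) = - \frac{\sqrt{210}}{12} + \frac{126}{425} + \frac{\sqrt{66}}{12}.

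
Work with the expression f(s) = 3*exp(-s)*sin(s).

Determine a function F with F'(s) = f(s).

An antiderivative is F(s) = -3*(sin(s) + cos(s))*exp(-s)/2.

Recover f(s) by differentiating a candidate F(s); any mismatch rules it out.
Check: d/ds[-3*(sin(s) + cos(s))*exp(-s)/2] = 3*exp(-s)*sin(s) = f(s).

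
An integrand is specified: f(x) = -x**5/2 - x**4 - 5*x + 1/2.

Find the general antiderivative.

F(x) = -x**6/12 - x**5/5 - 5*x**2/2 + x/2 + C

The integrand splits into summands that can be handled one at a time.
Check: d/dx[-x**6/12 - x**5/5 - 5*x**2/2 + x/2] = -x**5/2 - x**4 - 5*x + 1/2 = f(x).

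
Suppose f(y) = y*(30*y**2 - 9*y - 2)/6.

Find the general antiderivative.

F(y) = y**2*(15*y**2 - 6*y - 2)/12 + C

Check any antiderivative F(y) by computing F'(y) and comparing it with f(y).
Check: d/dy[y**2*(15*y**2 - 6*y - 2)/12] = 5*y**3 - 3*y**2/2 - y/3, which equals f(y).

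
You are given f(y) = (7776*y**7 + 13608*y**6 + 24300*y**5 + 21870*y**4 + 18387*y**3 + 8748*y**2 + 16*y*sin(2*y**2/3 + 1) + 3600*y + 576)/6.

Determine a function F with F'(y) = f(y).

Whatever form F(y) takes, F'(y) = f(y) is non-negotiable.
Check: d/dy[162*y**8 + 324*y**7 + 675*y**6 + 729*y**5 + 6129*y**4/8 + 486*y**3 + 300*y**2 + 96*y - 2*cos(2*y**2/3 + 1)] = 1296*y**7 + 2268*y**6 + 4050*y**5 + 3645*y**4 + 6129*y**3/2 + 1458*y**2 + 8*y*sin(2*y**2/3 + 1)/3 + 600*y + 96, which equals f(y).

An antiderivative is F(y) = 162*y**8 + 324*y**7 + 675*y**6 + 729*y**5 + 6129*y**4/8 + 486*y**3 + 300*y**2 + 96*y - 2*cos(2*y**2/3 + 1).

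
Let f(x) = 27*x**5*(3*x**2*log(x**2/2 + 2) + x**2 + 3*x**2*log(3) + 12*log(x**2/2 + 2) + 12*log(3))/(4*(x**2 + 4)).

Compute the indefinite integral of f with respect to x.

f has the shape u'v + uv' for u = 27*x**6/8 and v = log(3*x**2/2 + 6) — it is the derivative of the product u*v.
Check: d/dx[27*x**6*log(x**2/2 + 2)/8 + 27*x**6*log(3)/8] = (81*x**7*log(x**2/2 + 2) + 27*x**7 + 81*x**7*log(3) + 324*x**5*log(x**2/2 + 2) + 324*x**5*log(3))/(4*x**2 + 16), which equals f(x).

F(x) = 27*x**6*log(x**2/2 + 2)/8 + 27*x**6*log(3)/8 + C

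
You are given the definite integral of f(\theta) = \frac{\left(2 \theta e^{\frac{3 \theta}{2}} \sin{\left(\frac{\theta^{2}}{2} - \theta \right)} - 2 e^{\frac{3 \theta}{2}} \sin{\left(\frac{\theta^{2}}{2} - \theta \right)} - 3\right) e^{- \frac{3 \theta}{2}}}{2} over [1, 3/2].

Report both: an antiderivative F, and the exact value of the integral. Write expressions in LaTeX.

Antiderivative: F(\theta) = - \cos{\left(\frac{\theta^{2}}{2} - \theta \right)} + e^{- \frac{3 \theta}{2}}; value = - \cos{\left(\frac{3}{8} \right)} - e^{- \frac{3}{2}} + e^{- \frac{9}{4}} + \cos{\left(\frac{1}{2} \right)}

An antiderivative F(\theta) passes only if d/d\theta[F] lands on f(\theta) exactly.
F(\theta) = - \cos{\left(\frac{\theta^{2}}{2} - \theta \right)} + e^{- \frac{3 \theta}{2}} is an antiderivative of f.
Check: d/d\theta[- \cos{\left(\frac{\theta^{2}}{2} - \theta \right)} + e^{- \frac{3 \theta}{2}}] = \frac{\left(2 \theta e^{\frac{3 \theta}{2}} \sin{\left(\frac{\theta^{2}}{2} - \theta \right)} - 2 e^{\frac{3 \theta}{2}} \sin{\left(\frac{\theta^{2}}{2} - \theta \right)} - 3\right) e^{- \frac{3 \theta}{2}}}{2} = f(\theta).
F(3/2) = - \cos{\left(\frac{3}{8} \right)} + e^{- \frac{9}{4}}; F(1) = - \cos{\left(\frac{1}{2} \right)} + e^{- \frac{3}{2}}.
Integral = F(3/2) - F(1) = - \cos{\left(\frac{3}{8} \right)} - e^{- \frac{3}{2}} + e^{- \frac{9}{4}} + \cos{\left(\frac{1}{2} \right)}.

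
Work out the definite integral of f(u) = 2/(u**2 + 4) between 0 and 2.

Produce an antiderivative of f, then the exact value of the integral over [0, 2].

Antiderivative: F(u) = atan(u/2); value = pi/4

Whatever form F(u) takes, F'(u) = f(u) is non-negotiable.
F(u) = atan(u/2) is an antiderivative of f.
Check: d/du[atan(u/2)] = 2/(u**2 + 4) = f(u).
F(2) = pi/4; F(0) = 0.
Integral = F(2) - F(0) = pi/4.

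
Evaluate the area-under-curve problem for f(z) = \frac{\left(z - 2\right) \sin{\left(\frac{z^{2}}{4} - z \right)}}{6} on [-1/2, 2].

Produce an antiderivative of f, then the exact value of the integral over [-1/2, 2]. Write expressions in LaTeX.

The substitution u = \frac{z^{2}}{4} - z works: f is exactly (dF/du)*(du/dz) for that inner function.
F(z) = - \frac{\cos{\left(\frac{z^{2}}{4} - z \right)}}{3} is an antiderivative of f.
Check: d/dz[- \frac{\cos{\left(\frac{z^{2}}{4} - z \right)}}{3}] = \frac{z \sin{\left(\frac{z^{2}}{4} - z \right)}}{6} - \frac{\sin{\left(\frac{z^{2}}{4} - z \right)}}{3}, which equals f(z).
F(2) = - \frac{\cos{\left(1 \right)}}{3}; F(-1/2) = - \frac{\cos{\left(\frac{9}{16} \right)}}{3}.
Integral = F(2) - F(-1/2) = - \frac{\cos{\left(1 \right)}}{3} + \frac{\cos{\left(\frac{9}{16} \right)}}{3}.

Antiderivative: F(z) = - \frac{\cos{\left(\frac{z^{2}}{4} - z \right)}}{3}; value = - \frac{\cos{\left(1 \right)}}{3} + \frac{\cos{\left(\frac{9}{16} \right)}}{3}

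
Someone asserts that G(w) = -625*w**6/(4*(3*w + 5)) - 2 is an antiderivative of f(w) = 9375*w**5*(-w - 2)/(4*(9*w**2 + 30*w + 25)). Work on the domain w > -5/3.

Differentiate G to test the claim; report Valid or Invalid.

Valid - the claim checks out under differentiation.

d/dw[G] = (-9375*w**6 - 18750*w**5)/(36*w**2 + 120*w + 100)
This equals f(w) exactly, so the claim holds.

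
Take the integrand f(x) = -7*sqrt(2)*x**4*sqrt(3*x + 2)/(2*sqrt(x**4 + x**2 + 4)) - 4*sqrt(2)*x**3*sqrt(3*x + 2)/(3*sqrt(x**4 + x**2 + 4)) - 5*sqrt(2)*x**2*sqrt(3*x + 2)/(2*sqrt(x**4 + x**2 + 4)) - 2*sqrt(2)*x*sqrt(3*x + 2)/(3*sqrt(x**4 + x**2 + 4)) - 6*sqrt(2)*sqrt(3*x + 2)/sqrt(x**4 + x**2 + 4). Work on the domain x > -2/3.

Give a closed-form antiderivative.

An antiderivative is F(x) = sqrt(2)*(-6*x*sqrt(3*x + 2)*sqrt(x**4 + x**2 + 4) - 4*sqrt(3*x + 2)*sqrt(x**4 + x**2 + 4))/6.

Recognize the product-rule pattern: f = u'v + uv' with u = -4*(3*x/2 + 1)**(3/2)/3, v = sqrt(x**4 + x**2 + 4), so integration by parts undoes it.
Check: d/dx[sqrt(2)*(-6*x*sqrt(3*x + 2)*sqrt(x**4 + x**2 + 4) - 4*sqrt(3*x + 2)*sqrt(x**4 + x**2 + 4))/6] = (-63*sqrt(2)*x**5 - 66*sqrt(2)*x**4 - 61*sqrt(2)*x**3 - 42*sqrt(2)*x**2 - 116*sqrt(2)*x - 72*sqrt(2))/(6*sqrt(3*x + 2)*sqrt(x**4 + x**2 + 4)), which equals f(x).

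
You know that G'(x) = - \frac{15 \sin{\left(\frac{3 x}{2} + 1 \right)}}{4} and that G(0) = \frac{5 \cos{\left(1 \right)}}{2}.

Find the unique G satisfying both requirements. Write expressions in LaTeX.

G(x) = \frac{5 \cos{\left(\frac{3 x}{2} + 1 \right)}}{2}

Check a candidate G(x) by differentiating: d/dx[G] must match the given G'(x).
A general antiderivative is \frac{5 \cos{\left(\frac{3 x}{2} + 1 \right)}}{2} + C.
The condition gives C = \frac{5 \cos{\left(1 \right)}}{2} - (\frac{5 \cos{\left(1 \right)}}{2}) = 0.
So G(x) = \frac{5 \cos{\left(\frac{3 x}{2} + 1 \right)}}{2}.
Check: d/dx[\frac{5 \cos{\left(\frac{3 x}{2} + 1 \right)}}{2}] = - \frac{15 \sin{\left(\frac{3 x}{2} + 1 \right)}}{4} = G'(x).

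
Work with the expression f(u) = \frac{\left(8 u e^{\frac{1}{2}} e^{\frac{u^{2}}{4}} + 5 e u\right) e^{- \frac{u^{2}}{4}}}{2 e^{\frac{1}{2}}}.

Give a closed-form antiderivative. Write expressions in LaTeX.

Differentiate the proposed F(u) back; it has to land on f(u) exactly.
Check: d/du[2 u^{2} - 5 e^{\frac{1}{2}} e^{- \frac{u^{2}}{4}}] = \frac{\left(8 u e^{\frac{u^{2}}{4}} + 5 u e^{\frac{1}{2}}\right) e^{- \frac{u^{2}}{4}}}{2}, which equals f(u).

An antiderivative is F(u) = 2 u^{2} - 5 e^{\frac{1}{2}} e^{- \frac{u^{2}}{4}}.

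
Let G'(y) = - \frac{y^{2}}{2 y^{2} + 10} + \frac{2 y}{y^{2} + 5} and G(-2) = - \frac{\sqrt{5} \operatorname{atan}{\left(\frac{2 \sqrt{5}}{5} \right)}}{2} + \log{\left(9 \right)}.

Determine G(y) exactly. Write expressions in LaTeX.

The integrand splits into summands that can be handled one at a time.
A general antiderivative is - \frac{y}{2} + \log{\left(y^{2} + 5 \right)} + \frac{\sqrt{5} \operatorname{atan}{\left(\frac{\sqrt{5} y}{5} \right)}}{2} + C.
The condition gives C = - \frac{\sqrt{5} \operatorname{atan}{\left(\frac{2 \sqrt{5}}{5} \right)}}{2} + \log{\left(9 \right)} - (- \frac{\sqrt{5} \operatorname{atan}{\left(\frac{2 \sqrt{5}}{5} \right)}}{2} + 1 + \log{\left(9 \right)}) = -1.
So G(y) = \frac{- y + 2 \log{\left(y^{2} + 5 \right)} + \sqrt{5} \operatorname{atan}{\left(\frac{\sqrt{5} y}{5} \right)} - 2}{2}.
Check: d/dy[\frac{- y + 2 \log{\left(y^{2} + 5 \right)} + \sqrt{5} \operatorname{atan}{\left(\frac{\sqrt{5} y}{5} \right)} - 2}{2}] = \frac{- y^{2} + 4 y}{2 y^{2} + 10}, which equals G'(y).

G(y) = \frac{- y + 2 \log{\left(y^{2} + 5 \right)} + \sqrt{5} \operatorname{atan}{\left(\frac{\sqrt{5} y}{5} \right)} - 2}{2}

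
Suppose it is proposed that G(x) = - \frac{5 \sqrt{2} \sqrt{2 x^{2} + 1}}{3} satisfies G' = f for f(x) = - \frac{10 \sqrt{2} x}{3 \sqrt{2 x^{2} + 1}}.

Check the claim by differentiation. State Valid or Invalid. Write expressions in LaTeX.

Valid. The derivative of G reproduces f.

d/dx[G] = - \frac{10 \sqrt{2} x}{3 \sqrt{2 x^{2} + 1}}
This equals f(x) exactly, so the claim holds.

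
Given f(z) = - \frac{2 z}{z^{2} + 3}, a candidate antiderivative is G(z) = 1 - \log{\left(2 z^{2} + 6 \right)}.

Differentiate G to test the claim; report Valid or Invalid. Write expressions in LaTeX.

d/dz[G] = - \frac{2 z}{z^{2} + 3}
This equals f(z) exactly, so the claim holds.

Valid - the claim checks out under differentiation.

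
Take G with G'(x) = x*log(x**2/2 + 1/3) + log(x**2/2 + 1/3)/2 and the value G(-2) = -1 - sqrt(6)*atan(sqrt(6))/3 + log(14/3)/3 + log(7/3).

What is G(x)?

Integrate term by term and add the pieces.
A general antiderivative is -x**2/2 - x + (x**2/2 + x/2)*log(x**2/2 + 1/3) + log(x**2 + 2/3)/3 + sqrt(6)*atan(sqrt(6)*x/2)/3 + C.
The condition gives C = -1 - sqrt(6)*atan(sqrt(6))/3 + log(14/3)/3 + log(7/3) - (-sqrt(6)*atan(sqrt(6))/3 + log(14/3)/3 + log(7/3)) = -1.
So G(x) = (3*x**2*log(x**2/2 + 1/3) - 3*x**2 + 3*x*log(x**2/2 + 1/3) - 6*x + 2*log(x**2 + 2/3) + 2*sqrt(6)*atan(sqrt(6)*x/2) - 6)/6.
Check: d/dx[(3*x**2*log(x**2/2 + 1/3) - 3*x**2 + 3*x*log(x**2/2 + 1/3) - 6*x + 2*log(x**2 + 2/3) + 2*sqrt(6)*atan(sqrt(6)*x/2) - 6)/6] = x*log(3*x**2 + 2) - x*log(6) + log(3*x**2 + 2)/2 - log(6)/2, which equals G'(x).

G(x) = (3*x**2*log(x**2/2 + 1/3) - 3*x**2 + 3*x*log(x**2/2 + 1/3) - 6*x + 2*log(x**2 + 2/3) + 2*sqrt(6)*atan(sqrt(6)*x/2) - 6)/6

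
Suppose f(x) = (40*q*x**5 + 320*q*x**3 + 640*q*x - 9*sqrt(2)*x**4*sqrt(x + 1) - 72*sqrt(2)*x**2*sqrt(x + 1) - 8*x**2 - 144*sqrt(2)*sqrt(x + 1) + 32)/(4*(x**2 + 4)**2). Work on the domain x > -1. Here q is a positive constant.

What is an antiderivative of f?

Differentiate the proposed F(x) back; it has to land on f(x) exactly.
Check: d/dx[5*q*x**2 - 3*x*sqrt(2*x + 2)/2 + x/(x**2/2 + 2) - 3*sqrt(2*x + 2)/2] = (40*q*x**5*sqrt(x + 1) + 320*q*x**3*sqrt(x + 1) + 640*q*x*sqrt(x + 1) - 9*sqrt(2)*x**5 - 9*sqrt(2)*x**4 - 72*sqrt(2)*x**3 - 8*x**2*sqrt(x + 1) - 72*sqrt(2)*x**2 - 144*sqrt(2)*x + 32*sqrt(x + 1) - 144*sqrt(2))/(4*x**4*sqrt(x + 1) + 32*x**2*sqrt(x + 1) + 64*sqrt(x + 1)), which equals f(x).

An antiderivative is F(x) = 5*q*x**2 - 3*x*sqrt(2*x + 2)/2 + x/(x**2/2 + 2) - 3*sqrt(2*x + 2)/2.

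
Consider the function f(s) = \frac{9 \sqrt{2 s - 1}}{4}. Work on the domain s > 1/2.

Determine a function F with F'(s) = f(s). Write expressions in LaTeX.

An antiderivative F(s) passes only if d/ds[F] lands on f(s) exactly.
Check: d/ds[\frac{3 \left(2 s - 1\right)^{\frac{3}{2}}}{4}] = \frac{9 \sqrt{2 s - 1}}{4} = f(s).

An antiderivative is F(s) = \frac{3 \left(2 s - 1\right)^{\frac{3}{2}}}{4}.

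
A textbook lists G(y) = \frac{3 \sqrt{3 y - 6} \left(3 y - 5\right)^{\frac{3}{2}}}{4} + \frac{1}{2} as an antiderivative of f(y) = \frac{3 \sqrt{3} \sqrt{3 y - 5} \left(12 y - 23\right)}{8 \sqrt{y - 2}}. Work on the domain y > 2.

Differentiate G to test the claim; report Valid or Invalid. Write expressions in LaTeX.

d/dy[G] = \frac{36 \sqrt{3} y \sqrt{3 y - 5} - 69 \sqrt{3} \sqrt{3 y - 5}}{8 \sqrt{y - 2}}
This equals f(y) exactly, so the claim holds.

Valid. The derivative of G reproduces f.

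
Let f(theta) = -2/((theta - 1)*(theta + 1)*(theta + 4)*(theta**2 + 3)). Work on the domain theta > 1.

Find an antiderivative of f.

Factor the denominator ((theta - 1)*(theta + 1)*(theta + 4)*(theta**2 + 3)) and decompose: f = -(theta - 4)/(38*(theta**2 + 3)) - 2/(285*(theta + 4)) + 1/(12*(theta + 1)) - 1/(20*(theta - 1)); each piece integrates to a log, atan, or power term.
Check: d/dtheta[-log(theta - 1)/20 + log(theta + 1)/12 - 2*log(theta + 4)/285 - log(theta**2 + 3)/76 + 2*sqrt(3)*atan(sqrt(3)*theta/3)/57] = -2/(theta**5 + 4*theta**4 + 2*theta**3 + 8*theta**2 - 3*theta - 12), which equals f(theta).

An antiderivative is F(theta) = -log(theta - 1)/20 + log(theta + 1)/12 - 2*log(theta + 4)/285 - log(theta**2 + 3)/76 + 2*sqrt(3)*atan(sqrt(3)*theta/3)/57.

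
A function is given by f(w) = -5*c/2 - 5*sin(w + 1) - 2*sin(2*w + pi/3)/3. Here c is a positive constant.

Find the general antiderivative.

The integrand splits into summands that can be handled one at a time.
Check: d/dw[(-15*c*w + 30*cos(w + 1) + 2*cos(2*w + pi/3))/6] = -5*c/2 - 5*sin(w + 1) - 2*sin(2*w + pi/3)/3 = f(w).

F(w) = (-15*c*w + 30*cos(w + 1) + 2*cos(2*w + pi/3))/6 + C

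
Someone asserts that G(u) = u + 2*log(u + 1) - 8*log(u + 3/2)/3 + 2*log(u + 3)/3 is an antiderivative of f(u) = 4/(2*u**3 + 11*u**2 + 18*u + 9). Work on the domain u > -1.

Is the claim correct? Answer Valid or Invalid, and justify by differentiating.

Invalid: d/du[G] - f = 1, which is not 0.

d/du[G] = (2*u**3 + 11*u**2 + 18*u + 13)/(2*u**3 + 11*u**2 + 18*u + 9)
d/du[G] - f(u) = 1 != 0.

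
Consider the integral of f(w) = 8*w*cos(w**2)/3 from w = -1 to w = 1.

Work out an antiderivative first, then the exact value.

Since d/dw undoes antidifferentiation here, F'(w) = f(w) is required of F(w).
F(w) = 4*sin(w**2)/3 is an antiderivative of f.
Check: d/dw[4*sin(w**2)/3] = 8*w*cos(w**2)/3 = f(w).
F(1) = 4*sin(1)/3; F(-1) = 4*sin(1)/3.
Integral = F(1) - F(-1) = 0.

Antiderivative: F(w) = 4*sin(w**2)/3; value = 0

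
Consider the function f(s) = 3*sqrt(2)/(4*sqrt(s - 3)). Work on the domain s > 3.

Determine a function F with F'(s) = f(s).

An antiderivative F(s) passes only if d/ds[F] lands on f(s) exactly.
Check: d/ds[3*sqrt(2)*sqrt(s - 3)/2] = 3*sqrt(2)/(4*sqrt(s - 3)) = f(s).

An antiderivative is F(s) = 3*sqrt(2)*sqrt(s - 3)/2.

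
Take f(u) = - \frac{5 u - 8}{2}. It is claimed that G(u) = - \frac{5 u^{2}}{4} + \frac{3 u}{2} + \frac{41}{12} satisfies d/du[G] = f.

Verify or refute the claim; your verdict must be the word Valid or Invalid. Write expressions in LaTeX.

d/du[G] = \frac{3}{2} - \frac{5 u}{2}
d/du[G] - f(u) = - \frac{5}{2} != 0.

Invalid: d/du[G] - f = - \frac{5}{2}, which is not 0.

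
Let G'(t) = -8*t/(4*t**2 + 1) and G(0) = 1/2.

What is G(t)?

G(t) = 1/2 - log(4*t**2 + 1)

G'(t) matches the chain-rule pattern g'(h)*h' with inner function h(t) = 4*t**2 + 1; substituting u = h(t) collapses the integral.
A general antiderivative is -log(4*t**2 + 1) + C.
The condition gives C = 1/2 - (0) = 1/2.
So G(t) = 1/2 - log(4*t**2 + 1).
Check: d/dt[1/2 - log(4*t**2 + 1)] = -8*t/(4*t**2 + 1) = G'(t).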